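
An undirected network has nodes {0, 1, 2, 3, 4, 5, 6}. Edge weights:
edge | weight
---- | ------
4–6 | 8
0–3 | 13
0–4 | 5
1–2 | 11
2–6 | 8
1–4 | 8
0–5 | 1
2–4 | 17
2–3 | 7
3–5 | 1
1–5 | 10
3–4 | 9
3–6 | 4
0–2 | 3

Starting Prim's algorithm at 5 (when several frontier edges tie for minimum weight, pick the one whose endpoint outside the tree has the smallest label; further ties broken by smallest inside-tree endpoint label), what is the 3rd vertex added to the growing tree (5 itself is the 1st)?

Grow the tree from 5 using Prim:
Step 1: frontier [0–5 1, 3–5 1, 1–5 10] → take 0–5 (1); add 0.
Step 2: frontier [0–2 3, 0–4 5, 0–3 13, 3–5 1, 1–5 10] → take 3–5 (1); add 3.
Step 3: frontier [0–2 3, 0–4 5, 3–6 4, 2–3 7, 3–4 9, 1–5 10] → take 0–2 (3); add 2.
Step 4: frontier [0–4 5, 2–6 8, 1–2 11, 2–4 17, 3–6 4, 3–4 9, 1–5 10] → take 3–6 (4); add 6.
Step 5: frontier [0–4 5, 1–2 11, 2–4 17, 3–4 9, 1–5 10, 4–6 8] → take 0–4 (5); add 4.
Step 6: frontier [1–2 11, 1–4 8, 1–5 10] → take 1–4 (8); add 1.
Vertex order: 5, 0, 3, 2, 6, 4, 1. The 3rd vertex is 3.

3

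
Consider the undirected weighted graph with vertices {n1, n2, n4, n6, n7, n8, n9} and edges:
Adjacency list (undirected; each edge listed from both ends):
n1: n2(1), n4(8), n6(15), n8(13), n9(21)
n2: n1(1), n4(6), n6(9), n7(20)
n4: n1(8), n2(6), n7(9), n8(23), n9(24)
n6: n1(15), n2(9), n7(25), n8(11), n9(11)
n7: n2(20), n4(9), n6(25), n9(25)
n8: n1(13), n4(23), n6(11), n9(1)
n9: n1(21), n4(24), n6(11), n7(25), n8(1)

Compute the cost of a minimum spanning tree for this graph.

Grow the tree from n7 using Prim:
Step 1: cheapest edge leaving the tree is n4—n7 (9); add n4.
Step 2: cheapest edge leaving the tree is n2—n4 (6); add n2.
Step 3: cheapest edge leaving the tree is n1—n2 (1); add n1.
Step 4: cheapest edge leaving the tree is n2—n6 (9); add n6.
Step 5: cheapest edge leaving the tree is n6—n8 (11); add n8.
Step 6: cheapest edge leaving the tree is n8—n9 (1); add n9.
MST edges: n4—n7, n2—n4, n1—n2, n2—n6, n6—n8, n8—n9; total weight 9+6+1+9+11+1 = 37.

37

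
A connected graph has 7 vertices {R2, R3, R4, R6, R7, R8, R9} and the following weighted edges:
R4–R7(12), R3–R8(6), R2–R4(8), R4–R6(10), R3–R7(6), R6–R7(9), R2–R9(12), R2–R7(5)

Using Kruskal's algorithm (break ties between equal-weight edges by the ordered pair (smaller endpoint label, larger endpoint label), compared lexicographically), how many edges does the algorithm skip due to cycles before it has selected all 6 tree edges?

1

Kruskal's algorithm — process edges by increasing weight (ties by edge label):
R2–R7 (5): add. Components now {R2,R7} {R4} {R9} {R6} {R3} {R8}
R3–R7 (6): add. Components now {R2,R3,R7} {R4} {R9} {R6} {R8}
R3–R8 (6): add. Components now {R2,R3,R7,R8} {R4} {R9} {R6}
R2–R4 (8): add. Components now {R2,R3,R4,R7,R8} {R9} {R6}
R6–R7 (9): add. Components now {R2,R3,R4,R6,R7,R8} {R9}
R4–R6 (10): skip — R4 and R6 already connected.
R2–R9 (12): add. Components now {R2,R3,R4,R6,R7,R8,R9}
Edges rejected before the tree was complete: 1.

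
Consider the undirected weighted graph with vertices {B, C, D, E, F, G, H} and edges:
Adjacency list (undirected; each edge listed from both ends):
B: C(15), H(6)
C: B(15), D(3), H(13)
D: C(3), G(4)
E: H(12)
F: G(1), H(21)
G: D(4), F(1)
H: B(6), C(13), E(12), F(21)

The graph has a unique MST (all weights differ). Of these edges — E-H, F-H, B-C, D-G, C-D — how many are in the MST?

3

Sort edges by weight, then run Kruskal:
F-G (1): add. Components now {B} {C} {D} {E} {F,G} {H}
C-D (3): add. Components now {B} {C,D} {E} {F,G} {H}
D-G (4): add. Components now {B} {C,D,F,G} {E} {H}
B-H (6): add. Components now {B,H} {C,D,F,G} {E}
E-H (12): add. Components now {B,E,H} {C,D,F,G}
C-H (13): add. Components now {B,C,D,E,F,G,H}
MST edge set: {F-G, C-D, D-G, B-H, E-H, C-H}.
Of the listed edges, {E-H, D-G, C-D} are in the MST → 3.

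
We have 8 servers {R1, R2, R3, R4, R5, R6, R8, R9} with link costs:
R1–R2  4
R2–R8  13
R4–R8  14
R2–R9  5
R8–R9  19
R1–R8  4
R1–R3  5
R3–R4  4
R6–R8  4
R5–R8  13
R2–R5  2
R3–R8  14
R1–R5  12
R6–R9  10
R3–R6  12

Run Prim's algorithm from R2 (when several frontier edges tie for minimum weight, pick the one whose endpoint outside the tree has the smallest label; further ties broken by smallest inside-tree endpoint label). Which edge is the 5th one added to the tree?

R1-R3

Prim, starting at R2.
Step 1: cheapest edge leaving the tree is R2–R5 (2); add R5.
Step 2: cheapest edge leaving the tree is R1–R2 (4); add R1.
Step 3: cheapest edge leaving the tree is R1–R8 (4); add R8.
Step 4: cheapest edge leaving the tree is R6–R8 (4); add R6.
Step 5: cheapest edge leaving the tree is R1–R3 (5); add R3.
Step 6: cheapest edge leaving the tree is R3–R4 (4); add R4.
Step 7: cheapest edge leaving the tree is R2–R9 (5); add R9.
The 5th edge added is R1–R3.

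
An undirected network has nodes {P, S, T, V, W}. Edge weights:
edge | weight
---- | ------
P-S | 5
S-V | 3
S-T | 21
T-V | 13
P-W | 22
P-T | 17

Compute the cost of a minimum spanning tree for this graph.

43

Kruskal's algorithm — process edges by increasing weight (ties by edge label):
S-V (3): add — endpoints in different components.
P-S (5): add — endpoints in different components.
T-V (13): add — endpoints in different components.
P-T (17): skip — T and P already connected.
S-T (21): skip — T and S already connected.
P-W (22): add — endpoints in different components.
MST edges: S-V, P-S, T-V, P-W; total weight 3+5+13+22 = 43.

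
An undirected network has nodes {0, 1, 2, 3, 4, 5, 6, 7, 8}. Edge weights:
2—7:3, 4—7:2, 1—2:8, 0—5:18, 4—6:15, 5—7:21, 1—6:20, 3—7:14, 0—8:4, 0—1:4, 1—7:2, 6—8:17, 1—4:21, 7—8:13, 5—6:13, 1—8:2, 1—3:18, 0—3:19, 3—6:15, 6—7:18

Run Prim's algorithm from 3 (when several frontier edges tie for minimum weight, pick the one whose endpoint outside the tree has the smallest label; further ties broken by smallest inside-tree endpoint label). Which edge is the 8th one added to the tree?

Prim's algorithm from 3:
Step 1: cheapest edge leaving the tree is 3—7 (14); add 7.
Step 2: cheapest edge leaving the tree is 1—7 (2); add 1.
Step 3: cheapest edge leaving the tree is 4—7 (2); add 4.
Step 4: cheapest edge leaving the tree is 1—8 (2); add 8.
Step 5: cheapest edge leaving the tree is 2—7 (3); add 2.
Step 6: cheapest edge leaving the tree is 0—1 (4); add 0.
Step 7: cheapest edge leaving the tree is 3—6 (15); add 6.
Step 8: cheapest edge leaving the tree is 5—6 (13); add 5.
The 8th edge added is 5—6.

5-6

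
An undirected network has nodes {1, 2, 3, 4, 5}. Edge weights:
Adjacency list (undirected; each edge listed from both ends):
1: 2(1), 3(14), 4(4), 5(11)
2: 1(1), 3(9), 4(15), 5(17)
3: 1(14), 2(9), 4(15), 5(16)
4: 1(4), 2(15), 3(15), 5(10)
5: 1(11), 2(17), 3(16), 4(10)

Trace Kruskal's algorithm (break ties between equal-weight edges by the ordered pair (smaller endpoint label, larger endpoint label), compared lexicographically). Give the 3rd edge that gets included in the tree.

2-3

Sort edges by weight, then run Kruskal:
1-2 (1): add. Components now {1,2} {3} {4} {5}
1-4 (4): add. Components now {1,2,4} {3} {5}
2-3 (9): add. Components now {1,2,3,4} {5}
4-5 (10): add. Components now {1,2,3,4,5}
The 3rd edge added is 2-3.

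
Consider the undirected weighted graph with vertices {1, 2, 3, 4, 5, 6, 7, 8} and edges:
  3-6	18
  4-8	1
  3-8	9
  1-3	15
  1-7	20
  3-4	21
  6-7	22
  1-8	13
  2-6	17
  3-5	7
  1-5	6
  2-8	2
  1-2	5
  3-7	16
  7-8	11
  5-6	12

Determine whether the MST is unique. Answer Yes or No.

Yes

Kruskal: consider edges lightest-first.
4-8 (1): add — endpoints in different components.
2-8 (2): add — endpoints in different components.
1-2 (5): add — endpoints in different components.
1-5 (6): add — endpoints in different components.
3-5 (7): add — endpoints in different components.
3-8 (9): skip — 3 and 8 already connected.
7-8 (11): add — endpoints in different components.
5-6 (12): add — endpoints in different components.
Every non-tree edge has weight strictly greater than the heaviest edge on the tree path between its endpoints, so the MST is unique.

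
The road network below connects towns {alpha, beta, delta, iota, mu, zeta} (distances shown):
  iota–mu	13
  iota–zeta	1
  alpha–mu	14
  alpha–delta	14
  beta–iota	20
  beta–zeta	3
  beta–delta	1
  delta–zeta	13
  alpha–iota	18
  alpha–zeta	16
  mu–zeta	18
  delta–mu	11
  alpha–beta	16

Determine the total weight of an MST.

30

Prim, starting at mu.
Step 1: frontier [delta–mu 11, iota–mu 13, alpha–mu 14, mu–zeta 18] → take delta–mu (11); add delta.
Step 2: frontier [beta–delta 1, delta–zeta 13, alpha–delta 14, iota–mu 13, alpha–mu 14, mu–zeta 18] → take beta–delta (1); add beta.
Step 3: frontier [beta–zeta 3, alpha–beta 16, beta–iota 20, delta–zeta 13, alpha–delta 14, iota–mu 13, alpha–mu 14, mu–zeta 18] → take beta–zeta (3); add zeta.
Step 4: frontier [alpha–beta 16, beta–iota 20, alpha–delta 14, iota–mu 13, alpha–mu 14, iota–zeta 1, alpha–zeta 16] → take iota–zeta (1); add iota.
Step 5: frontier [alpha–beta 16, alpha–delta 14, alpha–iota 18, alpha–mu 14, alpha–zeta 16] → take alpha–delta (14); add alpha.
MST edges: delta–mu, beta–delta, beta–zeta, iota–zeta, alpha–delta; total weight 11+1+3+1+14 = 30.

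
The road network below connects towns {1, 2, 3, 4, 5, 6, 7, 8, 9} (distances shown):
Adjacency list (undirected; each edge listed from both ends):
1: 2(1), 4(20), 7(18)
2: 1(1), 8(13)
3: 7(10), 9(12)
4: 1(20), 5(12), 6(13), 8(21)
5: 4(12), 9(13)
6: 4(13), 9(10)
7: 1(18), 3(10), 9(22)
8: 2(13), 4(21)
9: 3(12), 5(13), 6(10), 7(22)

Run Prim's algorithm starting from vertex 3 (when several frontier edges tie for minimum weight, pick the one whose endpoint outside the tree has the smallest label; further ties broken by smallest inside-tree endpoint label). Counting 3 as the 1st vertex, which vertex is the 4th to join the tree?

Prim's algorithm from 3:
Step 1: frontier [3-7 10, 3-9 12] → take 3-7 (10); add 7.
Step 2: frontier [3-9 12, 1-7 18, 7-9 22] → take 3-9 (12); add 9.
Step 3: frontier [1-7 18, 6-9 10, 5-9 13] → take 6-9 (10); add 6.
Step 4: frontier [4-6 13, 1-7 18, 5-9 13] → take 4-6 (13); add 4.
Step 5: frontier [4-5 12, 1-4 20, 4-8 21, 1-7 18, 5-9 13] → take 4-5 (12); add 5.
Step 6: frontier [1-4 20, 4-8 21, 1-7 18] → take 1-7 (18); add 1.
Step 7: frontier [1-2 1, 4-8 21] → take 1-2 (1); add 2.
Step 8: frontier [2-8 13, 4-8 21] → take 2-8 (13); add 8.
Vertex order: 3, 7, 9, 6, 4, 5, 1, 2, 8. The 4th vertex is 6.

6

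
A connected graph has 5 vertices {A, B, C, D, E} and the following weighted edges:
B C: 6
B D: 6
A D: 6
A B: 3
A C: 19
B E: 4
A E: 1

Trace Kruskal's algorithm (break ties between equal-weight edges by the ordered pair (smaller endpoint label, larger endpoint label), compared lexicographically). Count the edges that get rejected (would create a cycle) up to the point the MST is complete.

1

Sort edges by weight, then run Kruskal:
A E (1): add — endpoints in different components.
A B (3): add — endpoints in different components.
B E (4): skip — B and E already connected.
A D (6): add — endpoints in different components.
B C (6): add — endpoints in different components.
Edges rejected before the tree was complete: 1.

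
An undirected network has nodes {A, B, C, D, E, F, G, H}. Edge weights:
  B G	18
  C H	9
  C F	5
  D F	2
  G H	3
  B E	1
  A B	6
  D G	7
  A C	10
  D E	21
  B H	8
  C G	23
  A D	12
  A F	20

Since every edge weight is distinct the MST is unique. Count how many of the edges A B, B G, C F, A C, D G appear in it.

3

Sort edges by weight, then run Kruskal:
B E (1): add — endpoints in different components.
D F (2): add — endpoints in different components.
G H (3): add — endpoints in different components.
C F (5): add — endpoints in different components.
A B (6): add — endpoints in different components.
D G (7): add — endpoints in different components.
B H (8): add — endpoints in different components.
MST edge set: {B E, D F, G H, C F, A B, D G, B H}.
Of the listed edges, {A B, C F, D G} are in the MST → 3.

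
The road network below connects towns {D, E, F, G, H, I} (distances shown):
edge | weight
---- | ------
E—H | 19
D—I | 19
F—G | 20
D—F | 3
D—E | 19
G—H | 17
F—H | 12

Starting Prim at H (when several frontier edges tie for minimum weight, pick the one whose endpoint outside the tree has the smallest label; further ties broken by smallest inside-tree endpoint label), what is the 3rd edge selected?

Grow the tree from H using Prim:
Step 1: frontier [F—H 12, G—H 17, E—H 19] → take F—H (12); add F.
Step 2: frontier [D—F 3, F—G 20, G—H 17, E—H 19] → take D—F (3); add D.
Step 3: frontier [D—E 19, D—I 19, F—G 20, G—H 17, E—H 19] → take G—H (17); add G.
Step 4: frontier [D—E 19, D—I 19, E—H 19] → take D—E (19); add E.
Step 5: frontier [D—I 19] → take D—I (19); add I.
The 3rd edge added is G—H.

G-H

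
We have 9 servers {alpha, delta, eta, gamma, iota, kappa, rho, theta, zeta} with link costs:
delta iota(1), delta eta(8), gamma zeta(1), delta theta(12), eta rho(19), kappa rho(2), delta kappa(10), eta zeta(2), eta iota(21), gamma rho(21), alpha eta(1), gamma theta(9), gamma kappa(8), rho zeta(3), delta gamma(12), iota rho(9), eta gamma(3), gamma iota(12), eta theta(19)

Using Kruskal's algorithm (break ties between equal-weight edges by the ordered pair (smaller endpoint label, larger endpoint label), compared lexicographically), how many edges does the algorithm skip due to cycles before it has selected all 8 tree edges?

2

Sort edges by weight, then run Kruskal:
alpha eta (1): add — endpoints in different components.
delta iota (1): add — endpoints in different components.
gamma zeta (1): add — endpoints in different components.
eta zeta (2): add — endpoints in different components.
kappa rho (2): add — endpoints in different components.
eta gamma (3): skip — gamma and eta already connected.
rho zeta (3): add — endpoints in different components.
delta eta (8): add — endpoints in different components.
gamma kappa (8): skip — kappa and gamma already connected.
gamma theta (9): add — endpoints in different components.
Edges rejected before the tree was complete: 2.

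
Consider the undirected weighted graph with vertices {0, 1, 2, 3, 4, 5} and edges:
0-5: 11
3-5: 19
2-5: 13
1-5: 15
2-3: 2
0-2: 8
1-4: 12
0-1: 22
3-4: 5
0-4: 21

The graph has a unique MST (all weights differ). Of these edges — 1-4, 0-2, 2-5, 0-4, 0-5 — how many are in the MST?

3

Sort edges by weight, then run Kruskal:
2-3 (2): add. Components now {0} {1} {2,3} {4} {5}
3-4 (5): add. Components now {0} {1} {2,3,4} {5}
0-2 (8): add. Components now {0,2,3,4} {1} {5}
0-5 (11): add. Components now {0,2,3,4,5} {1}
1-4 (12): add. Components now {0,1,2,3,4,5}
MST edge set: {2-3, 3-4, 0-2, 0-5, 1-4}.
Of the listed edges, {1-4, 0-2, 0-5} are in the MST → 3.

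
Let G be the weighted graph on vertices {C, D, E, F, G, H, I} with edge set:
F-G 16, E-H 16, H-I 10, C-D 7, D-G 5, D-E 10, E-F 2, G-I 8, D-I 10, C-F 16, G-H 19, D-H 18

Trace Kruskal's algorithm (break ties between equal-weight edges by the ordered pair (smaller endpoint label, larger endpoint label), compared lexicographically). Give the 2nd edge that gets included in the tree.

D-G

Sort edges by weight, then run Kruskal:
E-F (2): add — endpoints in different components.
D-G (5): add — endpoints in different components.
C-D (7): add — endpoints in different components.
G-I (8): add — endpoints in different components.
D-E (10): add — endpoints in different components.
D-I (10): skip — D and I already connected.
H-I (10): add — endpoints in different components.
The 2nd edge added is D-G.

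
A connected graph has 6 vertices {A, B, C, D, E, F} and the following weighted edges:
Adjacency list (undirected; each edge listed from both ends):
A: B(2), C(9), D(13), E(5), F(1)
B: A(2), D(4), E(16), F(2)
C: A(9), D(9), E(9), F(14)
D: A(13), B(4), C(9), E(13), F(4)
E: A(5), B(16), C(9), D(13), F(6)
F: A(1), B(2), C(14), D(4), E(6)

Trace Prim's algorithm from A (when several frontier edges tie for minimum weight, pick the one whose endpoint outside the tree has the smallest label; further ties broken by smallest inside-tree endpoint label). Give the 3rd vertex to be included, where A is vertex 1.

B

Prim, starting at A.
Step 1: cheapest edge leaving the tree is A—F (1); add F.
Step 2: cheapest edge leaving the tree is A—B (2); add B.
Step 3: cheapest edge leaving the tree is B—D (4); add D.
Step 4: cheapest edge leaving the tree is A—E (5); add E.
Step 5: cheapest edge leaving the tree is A—C (9); add C.
Vertex order: A, F, B, D, E, C. The 3rd vertex is B.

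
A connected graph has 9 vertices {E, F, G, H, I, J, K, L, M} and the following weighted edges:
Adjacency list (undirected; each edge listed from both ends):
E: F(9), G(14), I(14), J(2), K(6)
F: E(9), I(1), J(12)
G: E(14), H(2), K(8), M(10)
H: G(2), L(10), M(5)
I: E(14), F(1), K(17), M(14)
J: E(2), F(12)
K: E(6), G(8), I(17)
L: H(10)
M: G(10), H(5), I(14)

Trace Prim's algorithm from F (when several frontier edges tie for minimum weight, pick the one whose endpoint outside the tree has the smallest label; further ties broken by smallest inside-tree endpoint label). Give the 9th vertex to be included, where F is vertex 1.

L

Prim, starting at F.
Step 1: frontier [F—I 1, E—F 9, F—J 12] → take F—I (1); add I.
Step 2: frontier [E—F 9, F—J 12, E—I 14, I—M 14, I—K 17] → take E—F (9); add E.
Step 3: frontier [E—J 2, E—K 6, E—G 14, F—J 12, I—M 14, I—K 17] → take E—J (2); add J.
Step 4: frontier [E—K 6, E—G 14, I—M 14, I—K 17] → take E—K (6); add K.
Step 5: frontier [E—G 14, I—M 14, G—K 8] → take G—K (8); add G.
Step 6: frontier [G—H 2, G—M 10, I—M 14] → take G—H (2); add H.
Step 7: frontier [G—M 10, H—M 5, H—L 10, I—M 14] → take H—M (5); add M.
Step 8: frontier [H—L 10] → take H—L (10); add L.
Vertex order: F, I, E, J, K, G, H, M, L. The 9th vertex is L.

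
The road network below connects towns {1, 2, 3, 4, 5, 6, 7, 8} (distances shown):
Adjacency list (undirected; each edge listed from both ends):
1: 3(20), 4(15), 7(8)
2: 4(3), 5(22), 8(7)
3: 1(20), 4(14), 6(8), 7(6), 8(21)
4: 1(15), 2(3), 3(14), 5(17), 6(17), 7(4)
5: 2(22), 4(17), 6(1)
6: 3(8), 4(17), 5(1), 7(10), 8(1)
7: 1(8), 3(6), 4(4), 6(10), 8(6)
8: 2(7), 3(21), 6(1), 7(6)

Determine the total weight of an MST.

Kruskal's algorithm — process edges by increasing weight (ties by edge label):
5 6 (1): add — endpoints in different components.
6 8 (1): add — endpoints in different components.
2 4 (3): add — endpoints in different components.
4 7 (4): add — endpoints in different components.
3 7 (6): add — endpoints in different components.
7 8 (6): add — endpoints in different components.
2 8 (7): skip — 2 and 8 already connected.
1 7 (8): add — endpoints in different components.
MST edges: 5 6, 6 8, 2 4, 4 7, 3 7, 7 8, 1 7; total weight 1+1+3+4+6+6+8 = 29.

29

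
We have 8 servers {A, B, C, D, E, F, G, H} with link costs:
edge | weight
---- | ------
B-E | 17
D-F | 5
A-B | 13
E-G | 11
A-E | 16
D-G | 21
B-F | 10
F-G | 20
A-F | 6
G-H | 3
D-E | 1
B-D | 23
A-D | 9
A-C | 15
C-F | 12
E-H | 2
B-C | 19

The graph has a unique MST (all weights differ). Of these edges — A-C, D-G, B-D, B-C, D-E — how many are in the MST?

1

Sort edges by weight, then run Kruskal:
D-E (1): add — endpoints in different components.
E-H (2): add — endpoints in different components.
G-H (3): add — endpoints in different components.
D-F (5): add — endpoints in different components.
A-F (6): add — endpoints in different components.
A-D (9): skip — A and D already connected.
B-F (10): add — endpoints in different components.
E-G (11): skip — E and G already connected.
C-F (12): add — endpoints in different components.
MST edge set: {D-E, E-H, G-H, D-F, A-F, B-F, C-F}.
Of the listed edges, {D-E} are in the MST → 1.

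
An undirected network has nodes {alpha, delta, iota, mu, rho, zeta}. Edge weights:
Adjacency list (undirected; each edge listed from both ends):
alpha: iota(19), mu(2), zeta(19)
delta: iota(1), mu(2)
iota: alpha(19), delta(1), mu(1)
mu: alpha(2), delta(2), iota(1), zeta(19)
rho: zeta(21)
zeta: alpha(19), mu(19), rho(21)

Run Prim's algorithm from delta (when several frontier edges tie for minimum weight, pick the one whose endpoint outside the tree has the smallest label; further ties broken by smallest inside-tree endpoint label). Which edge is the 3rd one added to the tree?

Prim's algorithm from delta:
Step 1: frontier [delta-iota 1, delta-mu 2] → take delta-iota (1); add iota.
Step 2: frontier [delta-mu 2, iota-mu 1, alpha-iota 19] → take iota-mu (1); add mu.
Step 3: frontier [alpha-iota 19, alpha-mu 2, mu-zeta 19] → take alpha-mu (2); add alpha.
Step 4: frontier [alpha-zeta 19, mu-zeta 19] → take alpha-zeta (19); add zeta.
Step 5: frontier [rho-zeta 21] → take rho-zeta (21); add rho.
The 3rd edge added is alpha-mu.

alpha-mu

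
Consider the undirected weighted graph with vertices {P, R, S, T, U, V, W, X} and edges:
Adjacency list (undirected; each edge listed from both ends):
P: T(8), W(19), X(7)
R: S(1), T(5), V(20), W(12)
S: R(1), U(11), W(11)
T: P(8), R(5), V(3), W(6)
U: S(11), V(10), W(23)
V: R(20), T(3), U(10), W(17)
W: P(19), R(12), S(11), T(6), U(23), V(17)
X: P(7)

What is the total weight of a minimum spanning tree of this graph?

Kruskal: consider edges lightest-first.
R–S (1): add — endpoints in different components.
T–V (3): add — endpoints in different components.
R–T (5): add — endpoints in different components.
T–W (6): add — endpoints in different components.
P–X (7): add — endpoints in different components.
P–T (8): add — endpoints in different components.
U–V (10): add — endpoints in different components.
MST edges: R–S, T–V, R–T, T–W, P–X, P–T, U–V; total weight 1+3+5+6+7+8+10 = 40.

40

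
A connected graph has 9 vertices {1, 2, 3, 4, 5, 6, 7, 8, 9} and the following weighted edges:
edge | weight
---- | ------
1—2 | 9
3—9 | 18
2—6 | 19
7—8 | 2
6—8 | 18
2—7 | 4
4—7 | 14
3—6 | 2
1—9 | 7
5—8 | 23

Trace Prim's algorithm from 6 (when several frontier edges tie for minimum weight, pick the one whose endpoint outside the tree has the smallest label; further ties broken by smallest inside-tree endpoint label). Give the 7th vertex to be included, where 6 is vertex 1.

Grow the tree from 6 using Prim:
Step 1: cheapest edge leaving the tree is 3—6 (2); add 3.
Step 2: cheapest edge leaving the tree is 6—8 (18); add 8.
Step 3: cheapest edge leaving the tree is 7—8 (2); add 7.
Step 4: cheapest edge leaving the tree is 2—7 (4); add 2.
Step 5: cheapest edge leaving the tree is 1—2 (9); add 1.
Step 6: cheapest edge leaving the tree is 1—9 (7); add 9.
Step 7: cheapest edge leaving the tree is 4—7 (14); add 4.
Step 8: cheapest edge leaving the tree is 5—8 (23); add 5.
Vertex order: 6, 3, 8, 7, 2, 1, 9, 4, 5. The 7th vertex is 9.

9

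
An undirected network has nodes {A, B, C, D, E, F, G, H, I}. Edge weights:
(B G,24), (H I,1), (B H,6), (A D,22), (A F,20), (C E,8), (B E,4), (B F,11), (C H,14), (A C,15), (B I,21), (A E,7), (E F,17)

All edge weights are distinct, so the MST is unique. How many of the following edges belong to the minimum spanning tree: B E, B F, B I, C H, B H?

Kruskal's algorithm — process edges by increasing weight (ties by edge label):
H I (1): add — endpoints in different components.
B E (4): add — endpoints in different components.
B H (6): add — endpoints in different components.
A E (7): add — endpoints in different components.
C E (8): add — endpoints in different components.
B F (11): add — endpoints in different components.
C H (14): skip — C and H already connected.
A C (15): skip — A and C already connected.
E F (17): skip — E and F already connected.
A F (20): skip — A and F already connected.
B I (21): skip — B and I already connected.
A D (22): add — endpoints in different components.
B G (24): add — endpoints in different components.
MST edge set: {H I, B E, B H, A E, C E, B F, A D, B G}.
Of the listed edges, {B E, B F, B H} are in the MST → 3.

3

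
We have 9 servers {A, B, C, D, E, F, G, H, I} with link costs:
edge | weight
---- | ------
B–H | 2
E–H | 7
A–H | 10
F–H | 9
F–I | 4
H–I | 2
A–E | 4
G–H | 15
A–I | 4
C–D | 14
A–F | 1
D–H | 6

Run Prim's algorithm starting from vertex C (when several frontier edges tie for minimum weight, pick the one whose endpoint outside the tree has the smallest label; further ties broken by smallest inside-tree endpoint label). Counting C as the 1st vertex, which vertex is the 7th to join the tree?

F

Prim's algorithm from C:
Step 1: cheapest edge leaving the tree is C–D (14); add D.
Step 2: cheapest edge leaving the tree is D–H (6); add H.
Step 3: cheapest edge leaving the tree is B–H (2); add B.
Step 4: cheapest edge leaving the tree is H–I (2); add I.
Step 5: cheapest edge leaving the tree is A–I (4); add A.
Step 6: cheapest edge leaving the tree is A–F (1); add F.
Step 7: cheapest edge leaving the tree is A–E (4); add E.
Step 8: cheapest edge leaving the tree is G–H (15); add G.
Vertex order: C, D, H, B, I, A, F, E, G. The 7th vertex is F.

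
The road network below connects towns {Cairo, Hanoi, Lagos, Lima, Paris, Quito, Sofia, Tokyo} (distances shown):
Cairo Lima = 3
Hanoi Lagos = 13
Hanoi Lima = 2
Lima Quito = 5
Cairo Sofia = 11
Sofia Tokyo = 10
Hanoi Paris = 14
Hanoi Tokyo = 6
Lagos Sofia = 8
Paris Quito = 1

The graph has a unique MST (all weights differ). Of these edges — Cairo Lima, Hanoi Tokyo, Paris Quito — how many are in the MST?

Sort edges by weight, then run Kruskal:
Paris Quito (1): add — endpoints in different components.
Hanoi Lima (2): add — endpoints in different components.
Cairo Lima (3): add — endpoints in different components.
Lima Quito (5): add — endpoints in different components.
Hanoi Tokyo (6): add — endpoints in different components.
Lagos Sofia (8): add — endpoints in different components.
Sofia Tokyo (10): add — endpoints in different components.
MST edge set: {Paris Quito, Hanoi Lima, Cairo Lima, Lima Quito, Hanoi Tokyo, Lagos Sofia, Sofia Tokyo}.
Of the listed edges, {Cairo Lima, Hanoi Tokyo, Paris Quito} are in the MST → 3.

3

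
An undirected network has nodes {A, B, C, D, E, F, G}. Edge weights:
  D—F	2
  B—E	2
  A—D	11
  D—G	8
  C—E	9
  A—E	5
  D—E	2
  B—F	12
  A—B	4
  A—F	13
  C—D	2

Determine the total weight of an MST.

Sort edges by weight, then run Kruskal:
B—E (2): add. Components now {A} {B,E} {C} {D} {F} {G}
C—D (2): add. Components now {A} {B,E} {C,D} {F} {G}
D—E (2): add. Components now {A} {B,C,D,E} {F} {G}
D—F (2): add. Components now {A} {B,C,D,E,F} {G}
A—B (4): add. Components now {A,B,C,D,E,F} {G}
A—E (5): skip — A and E already connected.
D—G (8): add. Components now {A,B,C,D,E,F,G}
MST edges: B—E, C—D, D—E, D—F, A—B, D—G; total weight 2+2+2+2+4+8 = 20.

20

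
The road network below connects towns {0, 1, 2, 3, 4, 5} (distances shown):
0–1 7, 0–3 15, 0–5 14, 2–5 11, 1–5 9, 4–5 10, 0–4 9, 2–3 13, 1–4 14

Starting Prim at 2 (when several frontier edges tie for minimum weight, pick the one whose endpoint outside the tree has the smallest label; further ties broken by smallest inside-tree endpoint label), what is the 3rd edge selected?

0-1

Grow the tree from 2 using Prim:
Step 1: cheapest edge leaving the tree is 2–5 (11); add 5.
Step 2: cheapest edge leaving the tree is 1–5 (9); add 1.
Step 3: cheapest edge leaving the tree is 0–1 (7); add 0.
Step 4: cheapest edge leaving the tree is 0–4 (9); add 4.
Step 5: cheapest edge leaving the tree is 2–3 (13); add 3.
The 3rd edge added is 0–1.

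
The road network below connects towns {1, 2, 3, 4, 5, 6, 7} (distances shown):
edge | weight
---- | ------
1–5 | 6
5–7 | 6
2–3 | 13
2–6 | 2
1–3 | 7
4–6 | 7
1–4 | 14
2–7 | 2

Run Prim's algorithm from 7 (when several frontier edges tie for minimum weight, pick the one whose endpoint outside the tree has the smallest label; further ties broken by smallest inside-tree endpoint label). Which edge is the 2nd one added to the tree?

Prim, starting at 7.
Step 1: cheapest edge leaving the tree is 2–7 (2); add 2.
Step 2: cheapest edge leaving the tree is 2–6 (2); add 6.
Step 3: cheapest edge leaving the tree is 5–7 (6); add 5.
Step 4: cheapest edge leaving the tree is 1–5 (6); add 1.
Step 5: cheapest edge leaving the tree is 1–3 (7); add 3.
Step 6: cheapest edge leaving the tree is 4–6 (7); add 4.
The 2nd edge added is 2–6.

2-6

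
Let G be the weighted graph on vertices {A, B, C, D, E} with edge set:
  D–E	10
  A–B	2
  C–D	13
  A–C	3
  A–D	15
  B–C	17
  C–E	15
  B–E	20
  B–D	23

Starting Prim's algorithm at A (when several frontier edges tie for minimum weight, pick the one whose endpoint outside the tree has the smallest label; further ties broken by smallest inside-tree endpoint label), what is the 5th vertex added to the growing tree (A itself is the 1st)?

Prim, starting at A.
Step 1: cheapest edge leaving the tree is A–B (2); add B.
Step 2: cheapest edge leaving the tree is A–C (3); add C.
Step 3: cheapest edge leaving the tree is C–D (13); add D.
Step 4: cheapest edge leaving the tree is D–E (10); add E.
Vertex order: A, B, C, D, E. The 5th vertex is E.

E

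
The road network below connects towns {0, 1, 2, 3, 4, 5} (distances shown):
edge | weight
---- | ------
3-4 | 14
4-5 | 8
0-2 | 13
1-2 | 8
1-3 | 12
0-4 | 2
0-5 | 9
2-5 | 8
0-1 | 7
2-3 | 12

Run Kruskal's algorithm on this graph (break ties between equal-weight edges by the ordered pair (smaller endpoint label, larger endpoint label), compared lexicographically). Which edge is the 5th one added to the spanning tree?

Kruskal: consider edges lightest-first.
0-4 (2): add. Components now {0,4} {1} {2} {3} {5}
0-1 (7): add. Components now {0,1,4} {2} {3} {5}
1-2 (8): add. Components now {0,1,2,4} {3} {5}
2-5 (8): add. Components now {0,1,2,4,5} {3}
4-5 (8): skip — 4 and 5 already connected.
0-5 (9): skip — 0 and 5 already connected.
1-3 (12): add. Components now {0,1,2,3,4,5}
The 5th edge added is 1-3.

1-3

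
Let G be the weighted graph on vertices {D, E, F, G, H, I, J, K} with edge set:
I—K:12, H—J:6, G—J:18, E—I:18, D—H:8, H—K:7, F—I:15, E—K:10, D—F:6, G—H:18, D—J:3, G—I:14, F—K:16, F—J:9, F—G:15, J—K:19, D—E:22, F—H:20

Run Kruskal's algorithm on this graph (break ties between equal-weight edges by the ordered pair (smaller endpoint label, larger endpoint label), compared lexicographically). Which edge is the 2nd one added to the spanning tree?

Sort edges by weight, then run Kruskal:
D—J (3): add — endpoints in different components.
D—F (6): add — endpoints in different components.
H—J (6): add — endpoints in different components.
H—K (7): add — endpoints in different components.
D—H (8): skip — D and H already connected.
F—J (9): skip — F and J already connected.
E—K (10): add — endpoints in different components.
I—K (12): add — endpoints in different components.
G—I (14): add — endpoints in different components.
The 2nd edge added is D—F.

D-F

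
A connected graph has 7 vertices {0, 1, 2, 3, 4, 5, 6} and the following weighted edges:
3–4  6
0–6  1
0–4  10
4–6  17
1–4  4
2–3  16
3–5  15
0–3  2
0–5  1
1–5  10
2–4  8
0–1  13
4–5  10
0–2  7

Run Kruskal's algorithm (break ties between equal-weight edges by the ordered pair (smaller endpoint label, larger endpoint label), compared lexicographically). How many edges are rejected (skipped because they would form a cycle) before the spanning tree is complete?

0

Sort edges by weight, then run Kruskal:
0–5 (1): add — endpoints in different components.
0–6 (1): add — endpoints in different components.
0–3 (2): add — endpoints in different components.
1–4 (4): add — endpoints in different components.
3–4 (6): add — endpoints in different components.
0–2 (7): add — endpoints in different components.
Edges rejected before the tree was complete: 0.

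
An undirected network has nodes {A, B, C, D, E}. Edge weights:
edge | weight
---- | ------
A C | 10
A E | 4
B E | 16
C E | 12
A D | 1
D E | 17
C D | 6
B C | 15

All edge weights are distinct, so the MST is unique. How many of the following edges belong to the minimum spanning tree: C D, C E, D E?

Kruskal's algorithm — process edges by increasing weight (ties by edge label):
A D (1): add. Components now {A,D} {B} {C} {E}
A E (4): add. Components now {A,D,E} {B} {C}
C D (6): add. Components now {A,C,D,E} {B}
A C (10): skip — A and C already connected.
C E (12): skip — C and E already connected.
B C (15): add. Components now {A,B,C,D,E}
MST edge set: {A D, A E, C D, B C}.
Of the listed edges, {C D} are in the MST → 1.

1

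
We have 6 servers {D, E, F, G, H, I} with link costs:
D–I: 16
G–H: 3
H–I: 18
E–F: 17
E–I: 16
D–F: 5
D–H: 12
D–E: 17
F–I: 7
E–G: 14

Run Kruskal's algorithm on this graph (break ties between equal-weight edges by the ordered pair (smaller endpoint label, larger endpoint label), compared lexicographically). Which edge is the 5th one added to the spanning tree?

Sort edges by weight, then run Kruskal:
G–H (3): add. Components now {D} {E} {F} {G,H} {I}
D–F (5): add. Components now {D,F} {E} {G,H} {I}
F–I (7): add. Components now {D,F,I} {E} {G,H}
D–H (12): add. Components now {D,F,G,H,I} {E}
E–G (14): add. Components now {D,E,F,G,H,I}
The 5th edge added is E–G.

E-G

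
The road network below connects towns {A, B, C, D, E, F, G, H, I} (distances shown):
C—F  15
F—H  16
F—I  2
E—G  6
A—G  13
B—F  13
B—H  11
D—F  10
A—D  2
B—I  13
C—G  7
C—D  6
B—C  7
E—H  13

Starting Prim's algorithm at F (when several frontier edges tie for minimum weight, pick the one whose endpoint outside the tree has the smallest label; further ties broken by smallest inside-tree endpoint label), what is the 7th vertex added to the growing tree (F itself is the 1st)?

G

Prim's algorithm from F:
Step 1: frontier [F—I 2, D—F 10, B—F 13, C—F 15, F—H 16] → take F—I (2); add I.
Step 2: frontier [D—F 10, B—F 13, C—F 15, F—H 16, B—I 13] → take D—F (10); add D.
Step 3: frontier [A—D 2, C—D 6, B—F 13, C—F 15, F—H 16, B—I 13] → take A—D (2); add A.
Step 4: frontier [A—G 13, C—D 6, B—F 13, C—F 15, F—H 16, B—I 13] → take C—D (6); add C.
Step 5: frontier [A—G 13, B—C 7, C—G 7, B—F 13, F—H 16, B—I 13] → take B—C (7); add B.
Step 6: frontier [A—G 13, B—H 11, C—G 7, F—H 16] → take C—G (7); add G.
Step 7: frontier [B—H 11, F—H 16, E—G 6] → take E—G (6); add E.
Step 8: frontier [B—H 11, E—H 13, F—H 16] → take B—H (11); add H.
Vertex order: F, I, D, A, C, B, G, E, H. The 7th vertex is G.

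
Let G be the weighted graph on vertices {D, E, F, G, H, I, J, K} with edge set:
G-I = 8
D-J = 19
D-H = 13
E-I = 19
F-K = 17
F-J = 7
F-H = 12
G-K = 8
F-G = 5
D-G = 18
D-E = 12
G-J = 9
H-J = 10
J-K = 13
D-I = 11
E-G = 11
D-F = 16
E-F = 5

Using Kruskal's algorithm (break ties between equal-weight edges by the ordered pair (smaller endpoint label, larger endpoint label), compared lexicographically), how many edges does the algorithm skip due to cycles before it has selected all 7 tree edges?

1

Kruskal's algorithm — process edges by increasing weight (ties by edge label):
E-F (5): add — endpoints in different components.
F-G (5): add — endpoints in different components.
F-J (7): add — endpoints in different components.
G-I (8): add — endpoints in different components.
G-K (8): add — endpoints in different components.
G-J (9): skip — G and J already connected.
H-J (10): add — endpoints in different components.
D-I (11): add — endpoints in different components.
Edges rejected before the tree was complete: 1.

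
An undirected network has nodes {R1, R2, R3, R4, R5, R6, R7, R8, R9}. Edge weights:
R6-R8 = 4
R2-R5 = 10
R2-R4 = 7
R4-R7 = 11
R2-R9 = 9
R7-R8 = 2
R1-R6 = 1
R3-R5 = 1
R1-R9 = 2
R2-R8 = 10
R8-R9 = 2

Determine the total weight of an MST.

Prim, starting at R1.
Step 1: cheapest edge leaving the tree is R1-R6 (1); add R6.
Step 2: cheapest edge leaving the tree is R1-R9 (2); add R9.
Step 3: cheapest edge leaving the tree is R8-R9 (2); add R8.
Step 4: cheapest edge leaving the tree is R7-R8 (2); add R7.
Step 5: cheapest edge leaving the tree is R2-R9 (9); add R2.
Step 6: cheapest edge leaving the tree is R2-R4 (7); add R4.
Step 7: cheapest edge leaving the tree is R2-R5 (10); add R5.
Step 8: cheapest edge leaving the tree is R3-R5 (1); add R3.
MST edges: R1-R6, R1-R9, R8-R9, R7-R8, R2-R9, R2-R4, R2-R5, R3-R5; total weight 1+2+2+2+9+7+10+1 = 34.

34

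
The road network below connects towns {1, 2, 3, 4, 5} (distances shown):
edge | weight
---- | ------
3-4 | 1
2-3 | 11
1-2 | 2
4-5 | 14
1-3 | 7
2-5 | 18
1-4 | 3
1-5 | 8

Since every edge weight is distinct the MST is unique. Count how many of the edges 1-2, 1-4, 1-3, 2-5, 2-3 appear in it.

2

Kruskal: consider edges lightest-first.
3-4 (1): add. Components now {1} {2} {3,4} {5}
1-2 (2): add. Components now {1,2} {3,4} {5}
1-4 (3): add. Components now {1,2,3,4} {5}
1-3 (7): skip — 1 and 3 already connected.
1-5 (8): add. Components now {1,2,3,4,5}
MST edge set: {3-4, 1-2, 1-4, 1-5}.
Of the listed edges, {1-2, 1-4} are in the MST → 2.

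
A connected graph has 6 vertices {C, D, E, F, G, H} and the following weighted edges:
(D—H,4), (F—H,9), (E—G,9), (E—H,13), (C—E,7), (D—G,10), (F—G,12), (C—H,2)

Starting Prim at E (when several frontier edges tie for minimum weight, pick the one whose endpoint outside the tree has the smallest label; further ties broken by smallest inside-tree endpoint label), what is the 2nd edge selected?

C-H

Prim's algorithm from E:
Step 1: cheapest edge leaving the tree is C—E (7); add C.
Step 2: cheapest edge leaving the tree is C—H (2); add H.
Step 3: cheapest edge leaving the tree is D—H (4); add D.
Step 4: cheapest edge leaving the tree is F—H (9); add F.
Step 5: cheapest edge leaving the tree is E—G (9); add G.
The 2nd edge added is C—H.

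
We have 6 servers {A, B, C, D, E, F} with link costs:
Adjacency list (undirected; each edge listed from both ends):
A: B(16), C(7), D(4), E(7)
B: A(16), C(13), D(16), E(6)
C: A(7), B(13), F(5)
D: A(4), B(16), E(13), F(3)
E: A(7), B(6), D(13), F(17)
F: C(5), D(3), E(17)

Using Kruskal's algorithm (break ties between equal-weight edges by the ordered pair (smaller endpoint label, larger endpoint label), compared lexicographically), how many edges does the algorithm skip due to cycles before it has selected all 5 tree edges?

Kruskal: consider edges lightest-first.
D–F (3): add. Components now {A} {B} {C} {D,F} {E}
A–D (4): add. Components now {A,D,F} {B} {C} {E}
C–F (5): add. Components now {A,C,D,F} {B} {E}
B–E (6): add. Components now {A,C,D,F} {B,E}
A–C (7): skip — A and C already connected.
A–E (7): add. Components now {A,B,C,D,E,F}
Edges rejected before the tree was complete: 1.

1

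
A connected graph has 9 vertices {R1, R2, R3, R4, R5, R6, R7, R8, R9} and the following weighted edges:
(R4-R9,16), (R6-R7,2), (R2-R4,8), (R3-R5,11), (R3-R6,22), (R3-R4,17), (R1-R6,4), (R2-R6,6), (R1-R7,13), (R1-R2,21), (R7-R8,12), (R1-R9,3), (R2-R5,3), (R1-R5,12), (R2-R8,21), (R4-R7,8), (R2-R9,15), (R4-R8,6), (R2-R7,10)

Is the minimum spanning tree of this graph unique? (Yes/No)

Kruskal: consider edges lightest-first.
R6-R7 (2): add — endpoints in different components.
R1-R9 (3): add — endpoints in different components.
R2-R5 (3): add — endpoints in different components.
R1-R6 (4): add — endpoints in different components.
R2-R6 (6): add — endpoints in different components.
R4-R8 (6): add — endpoints in different components.
R2-R4 (8): add — endpoints in different components.
R4-R7 (8): skip — R4 and R7 already connected.
R2-R7 (10): skip — R2 and R7 already connected.
R3-R5 (11): add — endpoints in different components.
Non-tree edge R4-R7 has weight 8, equal to the heaviest edge on its tree cycle — swapping gives another MST of the same weight. Not unique.

No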